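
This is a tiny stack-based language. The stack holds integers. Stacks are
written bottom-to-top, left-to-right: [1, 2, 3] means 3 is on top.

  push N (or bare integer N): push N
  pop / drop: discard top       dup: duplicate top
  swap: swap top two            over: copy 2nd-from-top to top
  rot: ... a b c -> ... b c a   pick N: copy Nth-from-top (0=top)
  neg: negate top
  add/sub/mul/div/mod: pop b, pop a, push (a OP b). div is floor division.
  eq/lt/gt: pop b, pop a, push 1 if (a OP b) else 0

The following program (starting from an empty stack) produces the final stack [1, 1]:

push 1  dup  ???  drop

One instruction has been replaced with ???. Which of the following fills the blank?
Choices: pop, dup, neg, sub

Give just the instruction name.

Stack before ???: [1, 1]
Stack after ???:  [1, 1, 1]
Checking each choice:
  pop: produces []
  dup: MATCH
  neg: produces [1]
  sub: produces []


Answer: dup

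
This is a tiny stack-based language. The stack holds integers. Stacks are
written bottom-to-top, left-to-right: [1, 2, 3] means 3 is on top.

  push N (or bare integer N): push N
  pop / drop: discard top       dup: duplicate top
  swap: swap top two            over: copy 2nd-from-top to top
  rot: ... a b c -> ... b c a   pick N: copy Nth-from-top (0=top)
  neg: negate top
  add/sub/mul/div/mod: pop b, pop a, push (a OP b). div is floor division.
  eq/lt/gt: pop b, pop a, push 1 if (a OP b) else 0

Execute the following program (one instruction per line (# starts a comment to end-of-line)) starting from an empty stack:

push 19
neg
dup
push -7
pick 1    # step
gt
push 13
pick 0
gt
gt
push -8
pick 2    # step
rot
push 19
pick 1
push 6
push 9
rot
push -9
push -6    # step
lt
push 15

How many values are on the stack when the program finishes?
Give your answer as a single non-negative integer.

Answer: 11

Derivation:
After 'push 19': stack = [19] (depth 1)
After 'neg': stack = [-19] (depth 1)
After 'dup': stack = [-19, -19] (depth 2)
After 'push -7': stack = [-19, -19, -7] (depth 3)
After 'pick 1': stack = [-19, -19, -7, -19] (depth 4)
After 'gt': stack = [-19, -19, 1] (depth 3)
After 'push 13': stack = [-19, -19, 1, 13] (depth 4)
After 'pick 0': stack = [-19, -19, 1, 13, 13] (depth 5)
After 'gt': stack = [-19, -19, 1, 0] (depth 4)
After 'gt': stack = [-19, -19, 1] (depth 3)
  ...
After 'rot': stack = [-19, -19, -8, -19, 1] (depth 5)
After 'push 19': stack = [-19, -19, -8, -19, 1, 19] (depth 6)
After 'pick 1': stack = [-19, -19, -8, -19, 1, 19, 1] (depth 7)
After 'push 6': stack = [-19, -19, -8, -19, 1, 19, 1, 6] (depth 8)
After 'push 9': stack = [-19, -19, -8, -19, 1, 19, 1, 6, 9] (depth 9)
After 'rot': stack = [-19, -19, -8, -19, 1, 19, 6, 9, 1] (depth 9)
After 'push -9': stack = [-19, -19, -8, -19, 1, 19, 6, 9, 1, -9] (depth 10)
After 'push -6': stack = [-19, -19, -8, -19, 1, 19, 6, 9, 1, -9, -6] (depth 11)
After 'lt': stack = [-19, -19, -8, -19, 1, 19, 6, 9, 1, 1] (depth 10)
After 'push 15': stack = [-19, -19, -8, -19, 1, 19, 6, 9, 1, 1, 15] (depth 11)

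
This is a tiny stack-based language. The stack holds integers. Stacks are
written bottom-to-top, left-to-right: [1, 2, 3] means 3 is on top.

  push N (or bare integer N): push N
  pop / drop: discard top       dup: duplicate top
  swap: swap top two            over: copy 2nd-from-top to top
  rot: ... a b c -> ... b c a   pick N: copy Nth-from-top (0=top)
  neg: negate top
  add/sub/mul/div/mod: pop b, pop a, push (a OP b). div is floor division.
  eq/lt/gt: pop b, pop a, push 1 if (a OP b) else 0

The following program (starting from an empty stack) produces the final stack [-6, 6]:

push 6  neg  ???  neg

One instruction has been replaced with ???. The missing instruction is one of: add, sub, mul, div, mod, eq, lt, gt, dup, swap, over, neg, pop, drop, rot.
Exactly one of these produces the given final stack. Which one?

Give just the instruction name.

Answer: dup

Derivation:
Stack before ???: [-6]
Stack after ???:  [-6, -6]
The instruction that transforms [-6] -> [-6, -6] is: dup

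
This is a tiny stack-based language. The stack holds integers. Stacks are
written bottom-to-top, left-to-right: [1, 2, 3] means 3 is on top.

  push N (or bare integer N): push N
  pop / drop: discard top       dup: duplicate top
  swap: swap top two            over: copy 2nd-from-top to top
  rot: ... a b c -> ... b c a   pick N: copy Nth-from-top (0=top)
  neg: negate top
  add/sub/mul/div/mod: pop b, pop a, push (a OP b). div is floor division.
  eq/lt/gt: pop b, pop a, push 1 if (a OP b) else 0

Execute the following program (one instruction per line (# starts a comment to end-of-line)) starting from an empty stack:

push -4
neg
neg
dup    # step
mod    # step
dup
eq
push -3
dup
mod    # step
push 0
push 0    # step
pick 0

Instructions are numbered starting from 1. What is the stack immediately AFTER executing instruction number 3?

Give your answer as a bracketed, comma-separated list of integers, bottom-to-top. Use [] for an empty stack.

Step 1 ('push -4'): [-4]
Step 2 ('neg'): [4]
Step 3 ('neg'): [-4]

Answer: [-4]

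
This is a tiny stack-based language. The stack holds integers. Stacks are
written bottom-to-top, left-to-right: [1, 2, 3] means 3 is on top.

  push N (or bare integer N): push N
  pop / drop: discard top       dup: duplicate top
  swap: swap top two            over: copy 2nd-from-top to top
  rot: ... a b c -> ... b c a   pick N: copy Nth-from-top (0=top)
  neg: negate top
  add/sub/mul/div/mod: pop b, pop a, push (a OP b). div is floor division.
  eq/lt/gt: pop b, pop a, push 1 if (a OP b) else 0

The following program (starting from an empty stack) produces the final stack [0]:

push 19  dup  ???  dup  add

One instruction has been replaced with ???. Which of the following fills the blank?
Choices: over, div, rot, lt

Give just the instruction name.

Stack before ???: [19, 19]
Stack after ???:  [0]
Checking each choice:
  over: produces [19, 19, 38]
  div: produces [2]
  rot: stack underflow (need 3, have 2)
  lt: MATCH


Answer: lt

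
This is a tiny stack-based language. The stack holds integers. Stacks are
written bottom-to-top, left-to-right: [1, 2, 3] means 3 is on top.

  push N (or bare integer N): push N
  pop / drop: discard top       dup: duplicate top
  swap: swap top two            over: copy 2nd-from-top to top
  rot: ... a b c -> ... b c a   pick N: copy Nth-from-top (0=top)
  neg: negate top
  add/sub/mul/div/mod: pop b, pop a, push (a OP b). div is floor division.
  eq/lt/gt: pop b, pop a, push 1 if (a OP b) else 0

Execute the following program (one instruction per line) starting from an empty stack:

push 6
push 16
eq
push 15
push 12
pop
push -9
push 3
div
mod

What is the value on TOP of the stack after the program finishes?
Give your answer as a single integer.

Answer: 0

Derivation:
After 'push 6': [6]
After 'push 16': [6, 16]
After 'eq': [0]
After 'push 15': [0, 15]
After 'push 12': [0, 15, 12]
After 'pop': [0, 15]
After 'push -9': [0, 15, -9]
After 'push 3': [0, 15, -9, 3]
After 'div': [0, 15, -3]
After 'mod': [0, 0]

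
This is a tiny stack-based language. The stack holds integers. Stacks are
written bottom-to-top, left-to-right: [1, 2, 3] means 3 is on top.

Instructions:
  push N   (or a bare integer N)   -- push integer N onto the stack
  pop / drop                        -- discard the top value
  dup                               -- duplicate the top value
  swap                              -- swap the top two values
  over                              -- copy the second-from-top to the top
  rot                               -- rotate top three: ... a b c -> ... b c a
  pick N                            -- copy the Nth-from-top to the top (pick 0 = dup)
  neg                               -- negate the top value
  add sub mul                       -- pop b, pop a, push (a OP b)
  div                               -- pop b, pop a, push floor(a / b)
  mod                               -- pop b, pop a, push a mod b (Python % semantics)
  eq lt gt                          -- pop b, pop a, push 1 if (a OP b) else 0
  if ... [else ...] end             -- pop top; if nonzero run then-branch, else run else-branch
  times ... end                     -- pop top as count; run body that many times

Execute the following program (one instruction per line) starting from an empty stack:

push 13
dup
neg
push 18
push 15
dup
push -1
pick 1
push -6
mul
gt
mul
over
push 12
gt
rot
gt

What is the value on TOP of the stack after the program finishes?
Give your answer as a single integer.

After 'push 13': [13]
After 'dup': [13, 13]
After 'neg': [13, -13]
After 'push 18': [13, -13, 18]
After 'push 15': [13, -13, 18, 15]
After 'dup': [13, -13, 18, 15, 15]
After 'push -1': [13, -13, 18, 15, 15, -1]
After 'pick 1': [13, -13, 18, 15, 15, -1, 15]
After 'push -6': [13, -13, 18, 15, 15, -1, 15, -6]
After 'mul': [13, -13, 18, 15, 15, -1, -90]
After 'gt': [13, -13, 18, 15, 15, 1]
After 'mul': [13, -13, 18, 15, 15]
After 'over': [13, -13, 18, 15, 15, 15]
After 'push 12': [13, -13, 18, 15, 15, 15, 12]
After 'gt': [13, -13, 18, 15, 15, 1]
After 'rot': [13, -13, 18, 15, 1, 15]
After 'gt': [13, -13, 18, 15, 0]

Answer: 0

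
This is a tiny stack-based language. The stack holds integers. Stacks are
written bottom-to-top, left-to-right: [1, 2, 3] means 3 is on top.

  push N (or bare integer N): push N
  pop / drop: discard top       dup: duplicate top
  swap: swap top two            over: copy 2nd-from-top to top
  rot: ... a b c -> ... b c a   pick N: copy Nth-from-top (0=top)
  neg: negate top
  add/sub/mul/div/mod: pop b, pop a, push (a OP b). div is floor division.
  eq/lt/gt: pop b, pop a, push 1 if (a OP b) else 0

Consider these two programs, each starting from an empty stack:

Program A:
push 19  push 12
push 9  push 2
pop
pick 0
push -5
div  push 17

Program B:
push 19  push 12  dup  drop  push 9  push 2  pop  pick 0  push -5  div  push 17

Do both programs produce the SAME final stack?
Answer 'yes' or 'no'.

Program A trace:
  After 'push 19': [19]
  After 'push 12': [19, 12]
  After 'push 9': [19, 12, 9]
  After 'push 2': [19, 12, 9, 2]
  After 'pop': [19, 12, 9]
  After 'pick 0': [19, 12, 9, 9]
  After 'push -5': [19, 12, 9, 9, -5]
  After 'div': [19, 12, 9, -2]
  After 'push 17': [19, 12, 9, -2, 17]
Program A final stack: [19, 12, 9, -2, 17]

Program B trace:
  After 'push 19': [19]
  After 'push 12': [19, 12]
  After 'dup': [19, 12, 12]
  After 'drop': [19, 12]
  After 'push 9': [19, 12, 9]
  After 'push 2': [19, 12, 9, 2]
  After 'pop': [19, 12, 9]
  After 'pick 0': [19, 12, 9, 9]
  After 'push -5': [19, 12, 9, 9, -5]
  After 'div': [19, 12, 9, -2]
  After 'push 17': [19, 12, 9, -2, 17]
Program B final stack: [19, 12, 9, -2, 17]
Same: yes

Answer: yes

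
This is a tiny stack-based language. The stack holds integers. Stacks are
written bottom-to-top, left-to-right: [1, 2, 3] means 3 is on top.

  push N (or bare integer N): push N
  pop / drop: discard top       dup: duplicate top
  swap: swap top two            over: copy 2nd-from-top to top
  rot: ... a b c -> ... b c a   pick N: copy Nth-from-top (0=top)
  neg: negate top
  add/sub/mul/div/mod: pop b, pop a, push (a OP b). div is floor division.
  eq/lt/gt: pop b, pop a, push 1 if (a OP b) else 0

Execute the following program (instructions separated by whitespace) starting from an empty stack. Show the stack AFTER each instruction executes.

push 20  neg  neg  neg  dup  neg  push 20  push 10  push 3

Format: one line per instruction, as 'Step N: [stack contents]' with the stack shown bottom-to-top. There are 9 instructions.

Step 1: [20]
Step 2: [-20]
Step 3: [20]
Step 4: [-20]
Step 5: [-20, -20]
Step 6: [-20, 20]
Step 7: [-20, 20, 20]
Step 8: [-20, 20, 20, 10]
Step 9: [-20, 20, 20, 10, 3]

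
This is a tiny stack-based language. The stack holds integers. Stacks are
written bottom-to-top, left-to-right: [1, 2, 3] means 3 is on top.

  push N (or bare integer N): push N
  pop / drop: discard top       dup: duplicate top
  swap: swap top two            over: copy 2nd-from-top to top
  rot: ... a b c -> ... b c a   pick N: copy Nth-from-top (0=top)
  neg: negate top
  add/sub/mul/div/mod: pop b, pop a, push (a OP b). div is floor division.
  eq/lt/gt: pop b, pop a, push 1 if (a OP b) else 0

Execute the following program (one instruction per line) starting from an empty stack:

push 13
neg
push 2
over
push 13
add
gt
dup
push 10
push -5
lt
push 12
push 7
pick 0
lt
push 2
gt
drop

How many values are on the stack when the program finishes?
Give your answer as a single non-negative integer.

Answer: 5

Derivation:
After 'push 13': stack = [13] (depth 1)
After 'neg': stack = [-13] (depth 1)
After 'push 2': stack = [-13, 2] (depth 2)
After 'over': stack = [-13, 2, -13] (depth 3)
After 'push 13': stack = [-13, 2, -13, 13] (depth 4)
After 'add': stack = [-13, 2, 0] (depth 3)
After 'gt': stack = [-13, 1] (depth 2)
After 'dup': stack = [-13, 1, 1] (depth 3)
After 'push 10': stack = [-13, 1, 1, 10] (depth 4)
After 'push -5': stack = [-13, 1, 1, 10, -5] (depth 5)
After 'lt': stack = [-13, 1, 1, 0] (depth 4)
After 'push 12': stack = [-13, 1, 1, 0, 12] (depth 5)
After 'push 7': stack = [-13, 1, 1, 0, 12, 7] (depth 6)
After 'pick 0': stack = [-13, 1, 1, 0, 12, 7, 7] (depth 7)
After 'lt': stack = [-13, 1, 1, 0, 12, 0] (depth 6)
After 'push 2': stack = [-13, 1, 1, 0, 12, 0, 2] (depth 7)
After 'gt': stack = [-13, 1, 1, 0, 12, 0] (depth 6)
After 'drop': stack = [-13, 1, 1, 0, 12] (depth 5)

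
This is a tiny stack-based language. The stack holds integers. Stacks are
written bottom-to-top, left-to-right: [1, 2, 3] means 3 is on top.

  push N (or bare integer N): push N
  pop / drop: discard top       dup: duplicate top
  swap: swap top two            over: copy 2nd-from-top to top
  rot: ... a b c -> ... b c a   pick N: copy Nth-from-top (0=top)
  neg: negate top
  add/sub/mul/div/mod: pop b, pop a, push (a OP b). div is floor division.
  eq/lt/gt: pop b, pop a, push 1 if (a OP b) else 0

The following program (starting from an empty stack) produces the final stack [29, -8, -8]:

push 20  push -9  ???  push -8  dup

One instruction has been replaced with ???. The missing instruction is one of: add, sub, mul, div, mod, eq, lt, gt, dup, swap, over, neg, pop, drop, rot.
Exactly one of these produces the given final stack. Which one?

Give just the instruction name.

Stack before ???: [20, -9]
Stack after ???:  [29]
The instruction that transforms [20, -9] -> [29] is: sub

Answer: sub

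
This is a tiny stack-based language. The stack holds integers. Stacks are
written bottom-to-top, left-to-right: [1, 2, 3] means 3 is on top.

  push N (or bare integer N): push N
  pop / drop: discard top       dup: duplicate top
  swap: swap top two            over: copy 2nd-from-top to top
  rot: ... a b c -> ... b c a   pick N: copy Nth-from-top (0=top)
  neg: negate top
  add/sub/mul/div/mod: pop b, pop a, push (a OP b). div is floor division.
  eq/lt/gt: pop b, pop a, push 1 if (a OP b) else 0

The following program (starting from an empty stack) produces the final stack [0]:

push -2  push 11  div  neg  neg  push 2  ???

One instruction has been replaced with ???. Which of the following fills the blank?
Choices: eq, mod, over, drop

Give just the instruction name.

Answer: eq

Derivation:
Stack before ???: [-1, 2]
Stack after ???:  [0]
Checking each choice:
  eq: MATCH
  mod: produces [1]
  over: produces [-1, 2, -1]
  drop: produces [-1]


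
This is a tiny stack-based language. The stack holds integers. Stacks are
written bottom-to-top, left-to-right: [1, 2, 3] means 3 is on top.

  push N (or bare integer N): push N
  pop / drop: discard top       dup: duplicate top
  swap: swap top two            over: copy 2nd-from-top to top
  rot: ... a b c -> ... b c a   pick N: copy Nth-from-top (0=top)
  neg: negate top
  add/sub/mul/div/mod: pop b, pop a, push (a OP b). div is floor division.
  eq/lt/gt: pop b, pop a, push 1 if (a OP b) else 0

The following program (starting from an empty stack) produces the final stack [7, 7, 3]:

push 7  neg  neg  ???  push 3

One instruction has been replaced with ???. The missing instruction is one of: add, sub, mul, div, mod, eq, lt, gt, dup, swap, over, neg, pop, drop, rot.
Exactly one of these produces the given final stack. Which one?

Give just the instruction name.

Answer: dup

Derivation:
Stack before ???: [7]
Stack after ???:  [7, 7]
The instruction that transforms [7] -> [7, 7] is: dup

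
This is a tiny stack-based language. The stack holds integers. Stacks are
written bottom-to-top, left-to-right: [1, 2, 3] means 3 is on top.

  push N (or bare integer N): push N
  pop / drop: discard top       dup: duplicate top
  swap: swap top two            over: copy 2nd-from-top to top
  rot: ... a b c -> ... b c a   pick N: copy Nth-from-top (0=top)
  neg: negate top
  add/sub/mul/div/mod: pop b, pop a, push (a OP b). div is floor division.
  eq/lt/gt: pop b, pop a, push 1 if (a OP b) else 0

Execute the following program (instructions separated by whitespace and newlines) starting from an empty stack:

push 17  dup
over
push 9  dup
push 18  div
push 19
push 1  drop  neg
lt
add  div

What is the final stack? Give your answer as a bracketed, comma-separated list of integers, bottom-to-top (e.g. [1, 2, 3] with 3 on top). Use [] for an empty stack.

After 'push 17': [17]
After 'dup': [17, 17]
After 'over': [17, 17, 17]
After 'push 9': [17, 17, 17, 9]
After 'dup': [17, 17, 17, 9, 9]
After 'push 18': [17, 17, 17, 9, 9, 18]
After 'div': [17, 17, 17, 9, 0]
After 'push 19': [17, 17, 17, 9, 0, 19]
After 'push 1': [17, 17, 17, 9, 0, 19, 1]
After 'drop': [17, 17, 17, 9, 0, 19]
After 'neg': [17, 17, 17, 9, 0, -19]
After 'lt': [17, 17, 17, 9, 0]
After 'add': [17, 17, 17, 9]
After 'div': [17, 17, 1]

Answer: [17, 17, 1]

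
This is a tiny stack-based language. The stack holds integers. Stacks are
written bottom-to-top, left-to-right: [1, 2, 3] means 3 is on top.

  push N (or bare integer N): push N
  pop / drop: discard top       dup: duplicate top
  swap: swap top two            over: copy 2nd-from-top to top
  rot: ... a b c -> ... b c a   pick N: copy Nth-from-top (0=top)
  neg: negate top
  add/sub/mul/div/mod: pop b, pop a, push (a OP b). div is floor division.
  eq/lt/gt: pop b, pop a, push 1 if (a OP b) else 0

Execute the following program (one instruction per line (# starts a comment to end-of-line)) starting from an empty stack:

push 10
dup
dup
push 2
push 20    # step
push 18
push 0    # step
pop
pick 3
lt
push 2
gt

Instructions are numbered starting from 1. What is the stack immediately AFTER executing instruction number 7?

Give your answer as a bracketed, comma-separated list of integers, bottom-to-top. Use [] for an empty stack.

Step 1 ('push 10'): [10]
Step 2 ('dup'): [10, 10]
Step 3 ('dup'): [10, 10, 10]
Step 4 ('push 2'): [10, 10, 10, 2]
Step 5 ('push 20'): [10, 10, 10, 2, 20]
Step 6 ('push 18'): [10, 10, 10, 2, 20, 18]
Step 7 ('push 0'): [10, 10, 10, 2, 20, 18, 0]

Answer: [10, 10, 10, 2, 20, 18, 0]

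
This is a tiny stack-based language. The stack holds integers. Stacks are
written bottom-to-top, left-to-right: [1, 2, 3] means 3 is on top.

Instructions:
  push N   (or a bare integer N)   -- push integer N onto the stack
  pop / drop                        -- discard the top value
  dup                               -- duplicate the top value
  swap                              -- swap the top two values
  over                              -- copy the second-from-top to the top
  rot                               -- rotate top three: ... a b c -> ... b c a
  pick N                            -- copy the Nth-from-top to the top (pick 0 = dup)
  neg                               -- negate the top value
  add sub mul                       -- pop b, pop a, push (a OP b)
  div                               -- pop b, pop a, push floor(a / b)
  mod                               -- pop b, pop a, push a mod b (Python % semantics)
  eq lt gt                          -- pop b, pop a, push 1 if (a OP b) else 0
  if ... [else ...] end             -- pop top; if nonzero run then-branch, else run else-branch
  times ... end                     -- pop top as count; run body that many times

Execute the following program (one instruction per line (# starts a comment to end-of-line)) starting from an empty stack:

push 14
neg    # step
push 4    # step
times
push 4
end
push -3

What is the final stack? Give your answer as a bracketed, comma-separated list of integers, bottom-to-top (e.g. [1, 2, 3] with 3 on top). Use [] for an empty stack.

Answer: [-14, 4, 4, 4, 4, -3]

Derivation:
After 'push 14': [14]
After 'neg': [-14]
After 'push 4': [-14, 4]
After 'times': [-14]
After 'push 4': [-14, 4]
After 'push 4': [-14, 4, 4]
After 'push 4': [-14, 4, 4, 4]
After 'push 4': [-14, 4, 4, 4, 4]
After 'push -3': [-14, 4, 4, 4, 4, -3]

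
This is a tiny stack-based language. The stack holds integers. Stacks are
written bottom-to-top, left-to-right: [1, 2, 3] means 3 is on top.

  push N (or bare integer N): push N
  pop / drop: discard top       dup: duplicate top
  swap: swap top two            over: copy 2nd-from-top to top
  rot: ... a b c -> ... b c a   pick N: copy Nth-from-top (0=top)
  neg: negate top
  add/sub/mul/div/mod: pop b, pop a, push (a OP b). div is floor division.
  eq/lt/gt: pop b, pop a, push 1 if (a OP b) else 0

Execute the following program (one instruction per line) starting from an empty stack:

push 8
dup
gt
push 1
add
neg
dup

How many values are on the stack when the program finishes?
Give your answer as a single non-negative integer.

After 'push 8': stack = [8] (depth 1)
After 'dup': stack = [8, 8] (depth 2)
After 'gt': stack = [0] (depth 1)
After 'push 1': stack = [0, 1] (depth 2)
After 'add': stack = [1] (depth 1)
After 'neg': stack = [-1] (depth 1)
After 'dup': stack = [-1, -1] (depth 2)

Answer: 2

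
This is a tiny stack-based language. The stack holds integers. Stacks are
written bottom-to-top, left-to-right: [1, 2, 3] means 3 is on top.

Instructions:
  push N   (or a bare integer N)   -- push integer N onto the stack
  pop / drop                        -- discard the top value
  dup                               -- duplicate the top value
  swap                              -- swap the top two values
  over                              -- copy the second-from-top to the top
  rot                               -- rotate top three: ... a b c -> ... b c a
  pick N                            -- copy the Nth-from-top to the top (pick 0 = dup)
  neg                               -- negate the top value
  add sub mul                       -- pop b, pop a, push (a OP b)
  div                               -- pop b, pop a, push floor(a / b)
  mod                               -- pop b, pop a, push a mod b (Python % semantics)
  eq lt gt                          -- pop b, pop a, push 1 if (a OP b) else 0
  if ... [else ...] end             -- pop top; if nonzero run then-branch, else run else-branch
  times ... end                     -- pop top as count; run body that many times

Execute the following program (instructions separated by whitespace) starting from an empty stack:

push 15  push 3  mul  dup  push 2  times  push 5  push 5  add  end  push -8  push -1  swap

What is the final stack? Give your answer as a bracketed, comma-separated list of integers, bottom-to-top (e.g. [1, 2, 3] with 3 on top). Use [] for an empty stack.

After 'push 15': [15]
After 'push 3': [15, 3]
After 'mul': [45]
After 'dup': [45, 45]
After 'push 2': [45, 45, 2]
After 'times': [45, 45]
After 'push 5': [45, 45, 5]
After 'push 5': [45, 45, 5, 5]
After 'add': [45, 45, 10]
After 'push 5': [45, 45, 10, 5]
After 'push 5': [45, 45, 10, 5, 5]
After 'add': [45, 45, 10, 10]
After 'push -8': [45, 45, 10, 10, -8]
After 'push -1': [45, 45, 10, 10, -8, -1]
After 'swap': [45, 45, 10, 10, -1, -8]

Answer: [45, 45, 10, 10, -1, -8]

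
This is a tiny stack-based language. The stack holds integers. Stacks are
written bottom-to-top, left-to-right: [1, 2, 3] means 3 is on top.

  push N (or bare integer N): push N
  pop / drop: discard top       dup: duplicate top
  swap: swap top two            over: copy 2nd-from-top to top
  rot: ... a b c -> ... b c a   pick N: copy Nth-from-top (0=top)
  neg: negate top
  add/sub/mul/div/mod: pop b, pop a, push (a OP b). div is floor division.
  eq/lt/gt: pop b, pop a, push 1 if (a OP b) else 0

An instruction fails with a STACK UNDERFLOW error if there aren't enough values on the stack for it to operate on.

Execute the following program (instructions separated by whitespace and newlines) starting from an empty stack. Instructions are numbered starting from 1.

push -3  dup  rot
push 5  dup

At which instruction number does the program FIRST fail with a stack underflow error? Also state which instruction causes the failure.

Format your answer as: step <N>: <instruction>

Answer: step 3: rot

Derivation:
Step 1 ('push -3'): stack = [-3], depth = 1
Step 2 ('dup'): stack = [-3, -3], depth = 2
Step 3 ('rot'): needs 3 value(s) but depth is 2 — STACK UNDERFLOW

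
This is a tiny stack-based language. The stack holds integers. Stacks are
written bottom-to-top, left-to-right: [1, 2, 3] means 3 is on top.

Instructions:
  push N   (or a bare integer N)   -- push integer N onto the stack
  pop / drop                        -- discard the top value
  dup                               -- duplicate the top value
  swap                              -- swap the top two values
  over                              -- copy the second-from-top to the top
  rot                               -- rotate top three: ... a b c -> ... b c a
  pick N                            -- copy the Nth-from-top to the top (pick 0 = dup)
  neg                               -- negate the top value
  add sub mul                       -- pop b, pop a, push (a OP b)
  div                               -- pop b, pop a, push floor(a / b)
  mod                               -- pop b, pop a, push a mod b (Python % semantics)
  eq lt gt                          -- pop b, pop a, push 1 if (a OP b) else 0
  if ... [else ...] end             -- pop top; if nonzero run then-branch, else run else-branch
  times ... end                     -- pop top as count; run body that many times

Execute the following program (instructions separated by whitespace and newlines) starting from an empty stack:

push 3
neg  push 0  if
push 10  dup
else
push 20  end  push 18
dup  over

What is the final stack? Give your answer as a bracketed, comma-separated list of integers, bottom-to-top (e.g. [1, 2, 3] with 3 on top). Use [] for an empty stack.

After 'push 3': [3]
After 'neg': [-3]
After 'push 0': [-3, 0]
After 'if': [-3]
After 'push 20': [-3, 20]
After 'push 18': [-3, 20, 18]
After 'dup': [-3, 20, 18, 18]
After 'over': [-3, 20, 18, 18, 18]

Answer: [-3, 20, 18, 18, 18]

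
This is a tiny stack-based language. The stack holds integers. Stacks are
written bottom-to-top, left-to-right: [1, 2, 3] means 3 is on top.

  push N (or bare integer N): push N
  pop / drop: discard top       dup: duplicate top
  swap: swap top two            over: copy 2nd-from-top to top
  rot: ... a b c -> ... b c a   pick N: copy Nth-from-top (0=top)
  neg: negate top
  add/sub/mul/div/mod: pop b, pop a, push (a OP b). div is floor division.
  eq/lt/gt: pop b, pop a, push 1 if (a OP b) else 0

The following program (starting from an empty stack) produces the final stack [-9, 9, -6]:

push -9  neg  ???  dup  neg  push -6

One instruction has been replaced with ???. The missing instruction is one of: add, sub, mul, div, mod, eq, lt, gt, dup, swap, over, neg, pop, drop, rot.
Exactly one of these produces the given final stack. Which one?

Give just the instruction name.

Answer: neg

Derivation:
Stack before ???: [9]
Stack after ???:  [-9]
The instruction that transforms [9] -> [-9] is: neg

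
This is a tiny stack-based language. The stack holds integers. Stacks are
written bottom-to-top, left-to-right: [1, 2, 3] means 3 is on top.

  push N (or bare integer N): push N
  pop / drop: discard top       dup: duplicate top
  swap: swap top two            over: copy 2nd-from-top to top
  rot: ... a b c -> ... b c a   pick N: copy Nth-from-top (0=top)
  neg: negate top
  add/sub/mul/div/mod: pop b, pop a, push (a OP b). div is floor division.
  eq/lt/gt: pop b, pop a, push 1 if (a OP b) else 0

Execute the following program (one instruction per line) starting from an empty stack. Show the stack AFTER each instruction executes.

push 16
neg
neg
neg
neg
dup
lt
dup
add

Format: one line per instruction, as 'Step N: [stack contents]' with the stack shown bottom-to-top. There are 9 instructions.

Step 1: [16]
Step 2: [-16]
Step 3: [16]
Step 4: [-16]
Step 5: [16]
Step 6: [16, 16]
Step 7: [0]
Step 8: [0, 0]
Step 9: [0]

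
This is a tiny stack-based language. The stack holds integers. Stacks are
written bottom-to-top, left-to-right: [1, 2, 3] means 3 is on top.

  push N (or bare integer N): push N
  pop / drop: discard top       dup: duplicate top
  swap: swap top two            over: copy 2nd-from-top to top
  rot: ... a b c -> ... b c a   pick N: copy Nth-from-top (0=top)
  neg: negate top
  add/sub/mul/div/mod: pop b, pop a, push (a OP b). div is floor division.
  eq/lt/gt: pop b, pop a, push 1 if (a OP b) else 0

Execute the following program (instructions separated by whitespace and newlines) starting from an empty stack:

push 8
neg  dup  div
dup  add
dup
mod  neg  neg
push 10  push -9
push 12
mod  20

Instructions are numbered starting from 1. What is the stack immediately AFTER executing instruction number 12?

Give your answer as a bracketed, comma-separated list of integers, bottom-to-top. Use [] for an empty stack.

Step 1 ('push 8'): [8]
Step 2 ('neg'): [-8]
Step 3 ('dup'): [-8, -8]
Step 4 ('div'): [1]
Step 5 ('dup'): [1, 1]
Step 6 ('add'): [2]
Step 7 ('dup'): [2, 2]
Step 8 ('mod'): [0]
Step 9 ('neg'): [0]
Step 10 ('neg'): [0]
Step 11 ('push 10'): [0, 10]
Step 12 ('push -9'): [0, 10, -9]

Answer: [0, 10, -9]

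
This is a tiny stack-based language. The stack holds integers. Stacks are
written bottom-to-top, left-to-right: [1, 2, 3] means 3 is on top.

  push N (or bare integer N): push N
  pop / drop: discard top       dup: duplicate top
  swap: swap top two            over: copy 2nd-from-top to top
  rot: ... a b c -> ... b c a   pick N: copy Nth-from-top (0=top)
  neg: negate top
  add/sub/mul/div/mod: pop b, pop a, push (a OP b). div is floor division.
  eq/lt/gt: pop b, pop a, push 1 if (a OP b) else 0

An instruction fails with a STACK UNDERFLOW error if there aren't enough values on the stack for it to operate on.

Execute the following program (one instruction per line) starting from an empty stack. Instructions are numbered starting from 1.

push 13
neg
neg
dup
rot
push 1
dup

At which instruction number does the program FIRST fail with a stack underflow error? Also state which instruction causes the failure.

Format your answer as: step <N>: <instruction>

Step 1 ('push 13'): stack = [13], depth = 1
Step 2 ('neg'): stack = [-13], depth = 1
Step 3 ('neg'): stack = [13], depth = 1
Step 4 ('dup'): stack = [13, 13], depth = 2
Step 5 ('rot'): needs 3 value(s) but depth is 2 — STACK UNDERFLOW

Answer: step 5: rot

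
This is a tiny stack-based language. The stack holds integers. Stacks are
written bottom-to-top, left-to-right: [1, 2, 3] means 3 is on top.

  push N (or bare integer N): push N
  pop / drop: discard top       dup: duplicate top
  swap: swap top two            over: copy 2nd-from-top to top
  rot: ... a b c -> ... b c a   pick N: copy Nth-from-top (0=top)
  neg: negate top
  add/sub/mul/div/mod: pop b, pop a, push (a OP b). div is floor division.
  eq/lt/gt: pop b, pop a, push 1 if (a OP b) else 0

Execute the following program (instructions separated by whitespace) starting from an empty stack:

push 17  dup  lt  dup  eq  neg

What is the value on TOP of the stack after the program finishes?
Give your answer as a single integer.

Answer: -1

Derivation:
After 'push 17': [17]
After 'dup': [17, 17]
After 'lt': [0]
After 'dup': [0, 0]
After 'eq': [1]
After 'neg': [-1]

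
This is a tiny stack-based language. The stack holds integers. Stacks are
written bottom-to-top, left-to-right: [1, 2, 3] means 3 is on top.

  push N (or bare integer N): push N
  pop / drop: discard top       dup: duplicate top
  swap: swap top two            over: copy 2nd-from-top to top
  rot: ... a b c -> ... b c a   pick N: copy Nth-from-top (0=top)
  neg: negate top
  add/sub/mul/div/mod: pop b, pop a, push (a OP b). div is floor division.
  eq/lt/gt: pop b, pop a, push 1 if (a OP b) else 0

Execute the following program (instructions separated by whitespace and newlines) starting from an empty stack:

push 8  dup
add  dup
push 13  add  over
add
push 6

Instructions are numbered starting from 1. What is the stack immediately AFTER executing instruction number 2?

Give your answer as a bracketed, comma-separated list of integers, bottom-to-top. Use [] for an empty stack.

Answer: [8, 8]

Derivation:
Step 1 ('push 8'): [8]
Step 2 ('dup'): [8, 8]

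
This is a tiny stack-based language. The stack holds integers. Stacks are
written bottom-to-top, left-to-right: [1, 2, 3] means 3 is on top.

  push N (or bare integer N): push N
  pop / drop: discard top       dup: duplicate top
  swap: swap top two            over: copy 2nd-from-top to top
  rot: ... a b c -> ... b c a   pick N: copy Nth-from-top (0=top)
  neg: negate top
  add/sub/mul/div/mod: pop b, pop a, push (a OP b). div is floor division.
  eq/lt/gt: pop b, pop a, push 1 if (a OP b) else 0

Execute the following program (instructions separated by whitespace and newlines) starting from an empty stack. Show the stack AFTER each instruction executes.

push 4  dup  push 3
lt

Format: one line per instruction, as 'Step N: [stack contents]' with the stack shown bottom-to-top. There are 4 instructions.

Step 1: [4]
Step 2: [4, 4]
Step 3: [4, 4, 3]
Step 4: [4, 0]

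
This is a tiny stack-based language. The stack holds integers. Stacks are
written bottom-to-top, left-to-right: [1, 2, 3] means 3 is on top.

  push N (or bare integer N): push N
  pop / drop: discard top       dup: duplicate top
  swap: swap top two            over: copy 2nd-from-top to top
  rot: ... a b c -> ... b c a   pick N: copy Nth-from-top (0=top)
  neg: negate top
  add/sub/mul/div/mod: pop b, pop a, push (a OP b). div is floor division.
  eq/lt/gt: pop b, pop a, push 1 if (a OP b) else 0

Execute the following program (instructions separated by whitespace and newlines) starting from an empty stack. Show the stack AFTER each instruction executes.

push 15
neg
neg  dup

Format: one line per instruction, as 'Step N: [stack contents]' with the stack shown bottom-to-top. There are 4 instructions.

Step 1: [15]
Step 2: [-15]
Step 3: [15]
Step 4: [15, 15]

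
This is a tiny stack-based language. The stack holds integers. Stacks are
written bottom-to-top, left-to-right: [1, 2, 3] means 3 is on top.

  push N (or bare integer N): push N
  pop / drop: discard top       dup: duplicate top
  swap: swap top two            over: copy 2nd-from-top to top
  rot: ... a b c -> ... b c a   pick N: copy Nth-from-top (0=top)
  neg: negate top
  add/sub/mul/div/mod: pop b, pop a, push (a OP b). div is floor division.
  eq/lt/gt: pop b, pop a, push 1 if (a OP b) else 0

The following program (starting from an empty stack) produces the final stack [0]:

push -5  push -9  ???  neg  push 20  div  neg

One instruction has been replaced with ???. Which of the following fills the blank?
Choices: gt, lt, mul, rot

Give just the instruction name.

Answer: lt

Derivation:
Stack before ???: [-5, -9]
Stack after ???:  [0]
Checking each choice:
  gt: produces [1]
  lt: MATCH
  mul: produces [3]
  rot: stack underflow (need 3, have 2)


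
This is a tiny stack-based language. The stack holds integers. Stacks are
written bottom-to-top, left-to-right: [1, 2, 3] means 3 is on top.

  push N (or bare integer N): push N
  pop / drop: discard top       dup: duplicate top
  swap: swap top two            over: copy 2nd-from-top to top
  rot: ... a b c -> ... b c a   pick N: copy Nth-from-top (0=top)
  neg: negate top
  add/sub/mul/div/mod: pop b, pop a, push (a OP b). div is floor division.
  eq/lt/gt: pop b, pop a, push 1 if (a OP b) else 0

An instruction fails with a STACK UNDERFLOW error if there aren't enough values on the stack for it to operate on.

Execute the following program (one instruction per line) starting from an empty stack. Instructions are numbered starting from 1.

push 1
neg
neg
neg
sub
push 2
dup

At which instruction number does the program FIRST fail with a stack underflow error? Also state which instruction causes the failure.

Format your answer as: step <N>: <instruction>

Answer: step 5: sub

Derivation:
Step 1 ('push 1'): stack = [1], depth = 1
Step 2 ('neg'): stack = [-1], depth = 1
Step 3 ('neg'): stack = [1], depth = 1
Step 4 ('neg'): stack = [-1], depth = 1
Step 5 ('sub'): needs 2 value(s) but depth is 1 — STACK UNDERFLOW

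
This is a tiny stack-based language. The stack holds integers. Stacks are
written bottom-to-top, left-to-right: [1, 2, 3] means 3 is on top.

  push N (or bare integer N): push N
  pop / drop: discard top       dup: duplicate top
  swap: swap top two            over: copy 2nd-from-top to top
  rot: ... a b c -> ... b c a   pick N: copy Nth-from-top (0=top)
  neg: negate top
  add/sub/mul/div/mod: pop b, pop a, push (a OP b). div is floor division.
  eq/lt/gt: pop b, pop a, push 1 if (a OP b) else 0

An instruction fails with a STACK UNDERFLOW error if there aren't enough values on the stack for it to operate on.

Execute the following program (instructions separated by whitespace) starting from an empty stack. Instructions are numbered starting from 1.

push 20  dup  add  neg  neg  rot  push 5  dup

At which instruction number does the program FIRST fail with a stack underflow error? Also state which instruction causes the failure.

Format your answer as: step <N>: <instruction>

Step 1 ('push 20'): stack = [20], depth = 1
Step 2 ('dup'): stack = [20, 20], depth = 2
Step 3 ('add'): stack = [40], depth = 1
Step 4 ('neg'): stack = [-40], depth = 1
Step 5 ('neg'): stack = [40], depth = 1
Step 6 ('rot'): needs 3 value(s) but depth is 1 — STACK UNDERFLOW

Answer: step 6: rot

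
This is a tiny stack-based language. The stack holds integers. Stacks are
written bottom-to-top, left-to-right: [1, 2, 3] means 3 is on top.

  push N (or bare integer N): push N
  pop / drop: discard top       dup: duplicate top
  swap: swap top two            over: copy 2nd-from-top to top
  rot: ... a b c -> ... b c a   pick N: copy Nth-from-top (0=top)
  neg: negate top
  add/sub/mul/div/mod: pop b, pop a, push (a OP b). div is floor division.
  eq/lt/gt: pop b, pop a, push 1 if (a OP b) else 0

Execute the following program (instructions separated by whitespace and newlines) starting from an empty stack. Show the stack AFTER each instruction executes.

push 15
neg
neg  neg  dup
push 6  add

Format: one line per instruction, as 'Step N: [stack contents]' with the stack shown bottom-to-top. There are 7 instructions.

Step 1: [15]
Step 2: [-15]
Step 3: [15]
Step 4: [-15]
Step 5: [-15, -15]
Step 6: [-15, -15, 6]
Step 7: [-15, -9]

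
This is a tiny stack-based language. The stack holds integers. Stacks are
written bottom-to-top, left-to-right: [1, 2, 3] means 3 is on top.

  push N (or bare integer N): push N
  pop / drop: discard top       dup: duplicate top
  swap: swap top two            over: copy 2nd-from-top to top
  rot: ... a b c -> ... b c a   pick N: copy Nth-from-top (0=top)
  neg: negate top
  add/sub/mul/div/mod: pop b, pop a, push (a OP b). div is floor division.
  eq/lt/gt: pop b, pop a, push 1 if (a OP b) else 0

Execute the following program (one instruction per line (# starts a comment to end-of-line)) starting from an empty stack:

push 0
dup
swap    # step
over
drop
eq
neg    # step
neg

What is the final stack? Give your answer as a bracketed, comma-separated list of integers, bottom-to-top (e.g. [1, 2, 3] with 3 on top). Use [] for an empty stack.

After 'push 0': [0]
After 'dup': [0, 0]
After 'swap': [0, 0]
After 'over': [0, 0, 0]
After 'drop': [0, 0]
After 'eq': [1]
After 'neg': [-1]
After 'neg': [1]

Answer: [1]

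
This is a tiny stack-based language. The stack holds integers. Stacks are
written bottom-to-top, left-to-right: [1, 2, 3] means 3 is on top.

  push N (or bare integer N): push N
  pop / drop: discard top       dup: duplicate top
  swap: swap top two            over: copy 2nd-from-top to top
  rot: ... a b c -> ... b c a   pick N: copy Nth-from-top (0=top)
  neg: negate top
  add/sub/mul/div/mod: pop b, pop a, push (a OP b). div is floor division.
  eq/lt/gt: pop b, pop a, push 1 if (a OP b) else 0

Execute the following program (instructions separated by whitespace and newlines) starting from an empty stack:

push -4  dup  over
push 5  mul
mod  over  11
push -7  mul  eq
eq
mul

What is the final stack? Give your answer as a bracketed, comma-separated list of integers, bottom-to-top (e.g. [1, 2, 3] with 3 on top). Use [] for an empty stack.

After 'push -4': [-4]
After 'dup': [-4, -4]
After 'over': [-4, -4, -4]
After 'push 5': [-4, -4, -4, 5]
After 'mul': [-4, -4, -20]
After 'mod': [-4, -4]
After 'over': [-4, -4, -4]
After 'push 11': [-4, -4, -4, 11]
After 'push -7': [-4, -4, -4, 11, -7]
After 'mul': [-4, -4, -4, -77]
After 'eq': [-4, -4, 0]
After 'eq': [-4, 0]
After 'mul': [0]

Answer: [0]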